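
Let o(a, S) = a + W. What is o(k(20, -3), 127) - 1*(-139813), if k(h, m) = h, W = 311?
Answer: 140144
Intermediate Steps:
o(a, S) = 311 + a (o(a, S) = a + 311 = 311 + a)
o(k(20, -3), 127) - 1*(-139813) = (311 + 20) - 1*(-139813) = 331 + 139813 = 140144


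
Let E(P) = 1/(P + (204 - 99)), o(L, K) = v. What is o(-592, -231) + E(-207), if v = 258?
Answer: 26315/102 ≈ 257.99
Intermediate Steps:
o(L, K) = 258
E(P) = 1/(105 + P) (E(P) = 1/(P + 105) = 1/(105 + P))
o(-592, -231) + E(-207) = 258 + 1/(105 - 207) = 258 + 1/(-102) = 258 - 1/102 = 26315/102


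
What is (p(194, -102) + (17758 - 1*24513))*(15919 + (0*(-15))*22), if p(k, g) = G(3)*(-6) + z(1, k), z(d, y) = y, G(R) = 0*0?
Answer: -104444559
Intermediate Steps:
G(R) = 0
p(k, g) = k (p(k, g) = 0*(-6) + k = 0 + k = k)
(p(194, -102) + (17758 - 1*24513))*(15919 + (0*(-15))*22) = (194 + (17758 - 1*24513))*(15919 + (0*(-15))*22) = (194 + (17758 - 24513))*(15919 + 0*22) = (194 - 6755)*(15919 + 0) = -6561*15919 = -104444559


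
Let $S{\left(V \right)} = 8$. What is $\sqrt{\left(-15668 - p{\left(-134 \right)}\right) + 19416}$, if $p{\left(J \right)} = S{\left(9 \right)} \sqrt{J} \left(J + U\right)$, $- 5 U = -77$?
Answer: $\frac{2 \sqrt{23425 + 5930 i \sqrt{134}}}{5} \approx 87.616 + 62.678 i$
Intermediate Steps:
$U = \frac{77}{5}$ ($U = \left(- \frac{1}{5}\right) \left(-77\right) = \frac{77}{5} \approx 15.4$)
$p{\left(J \right)} = 8 \sqrt{J} \left(\frac{77}{5} + J\right)$ ($p{\left(J \right)} = 8 \sqrt{J} \left(J + \frac{77}{5}\right) = 8 \sqrt{J} \left(\frac{77}{5} + J\right)$)
$\sqrt{\left(-15668 - p{\left(-134 \right)}\right) + 19416} = \sqrt{\left(-15668 - \sqrt{-134} \left(\frac{616}{5} + 8 \left(-134\right)\right)\right) + 19416} = \sqrt{\left(-15668 - i \sqrt{134} \left(\frac{616}{5} - 1072\right)\right) + 19416} = \sqrt{\left(-15668 - i \sqrt{134} \left(- \frac{4744}{5}\right)\right) + 19416} = \sqrt{\left(-15668 - - \frac{4744 i \sqrt{134}}{5}\right) + 19416} = \sqrt{\left(-15668 + \frac{4744 i \sqrt{134}}{5}\right) + 19416} = \sqrt{3748 + \frac{4744 i \sqrt{134}}{5}}$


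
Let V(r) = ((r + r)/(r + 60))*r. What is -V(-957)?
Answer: 610566/299 ≈ 2042.0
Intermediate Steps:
V(r) = 2*r²/(60 + r) (V(r) = ((2*r)/(60 + r))*r = (2*r/(60 + r))*r = 2*r²/(60 + r))
-V(-957) = -2*(-957)²/(60 - 957) = -2*915849/(-897) = -2*915849*(-1)/897 = -1*(-610566/299) = 610566/299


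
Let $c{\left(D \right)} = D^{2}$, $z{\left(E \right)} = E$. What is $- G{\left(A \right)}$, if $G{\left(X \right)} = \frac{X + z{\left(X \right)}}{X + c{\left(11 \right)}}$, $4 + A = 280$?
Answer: $- \frac{552}{397} \approx -1.3904$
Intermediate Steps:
$A = 276$ ($A = -4 + 280 = 276$)
$G{\left(X \right)} = \frac{2 X}{121 + X}$ ($G{\left(X \right)} = \frac{X + X}{X + 11^{2}} = \frac{2 X}{X + 121} = \frac{2 X}{121 + X}$)
$- G{\left(A \right)} = - \frac{2 \cdot 276}{121 + 276} = - \frac{2 \cdot 276}{397} = \left(-1\right) \frac{552}{397} = - \frac{552}{397}$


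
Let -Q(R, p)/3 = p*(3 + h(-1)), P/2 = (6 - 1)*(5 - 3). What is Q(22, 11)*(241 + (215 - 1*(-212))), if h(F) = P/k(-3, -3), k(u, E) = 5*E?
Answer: -36740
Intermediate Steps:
P = 20 (P = 2*((6 - 1)*(5 - 3)) = 2*(5*2) = 2*10 = 20)
h(F) = -4/3 (h(F) = 20/((5*(-3))) = 20/(-15) = 20*(-1/15) = -4/3)
Q(R, p) = -5*p (Q(R, p) = -3*p*(3 - 4/3) = -3*p*5/3 = -5*p)
Q(22, 11)*(241 + (215 - 1*(-212))) = (-5*11)*(241 + (215 - 1*(-212))) = -55*(241 + (215 + 212)) = -55*(241 + 427) = -55*668 = -36740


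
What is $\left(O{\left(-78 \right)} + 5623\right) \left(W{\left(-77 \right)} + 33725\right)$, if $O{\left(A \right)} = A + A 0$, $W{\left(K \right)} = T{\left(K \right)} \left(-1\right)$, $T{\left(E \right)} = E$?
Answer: $187432090$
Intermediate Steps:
$W{\left(K \right)} = - K$ ($W{\left(K \right)} = K \left(-1\right) = - K$)
$O{\left(A \right)} = A$ ($O{\left(A \right)} = A + 0 = A$)
$\left(O{\left(-78 \right)} + 5623\right) \left(W{\left(-77 \right)} + 33725\right) = \left(-78 + 5623\right) \left(\left(-1\right) \left(-77\right) + 33725\right) = 5545 \left(77 + 33725\right) = 5545 \cdot 33802 = 187432090$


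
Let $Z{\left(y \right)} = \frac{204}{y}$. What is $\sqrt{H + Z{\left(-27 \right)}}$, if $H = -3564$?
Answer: $\frac{28 i \sqrt{41}}{3} \approx 59.763 i$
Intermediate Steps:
$\sqrt{H + Z{\left(-27 \right)}} = \sqrt{-3564 + \frac{204}{-27}} = \sqrt{-3564 + 204 \left(- \frac{1}{27}\right)} = \sqrt{-3564 - \frac{68}{9}} = \sqrt{- \frac{32144}{9}} = \frac{28 i \sqrt{41}}{3}$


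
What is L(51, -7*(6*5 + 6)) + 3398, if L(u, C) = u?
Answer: 3449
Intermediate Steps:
L(51, -7*(6*5 + 6)) + 3398 = 51 + 3398 = 3449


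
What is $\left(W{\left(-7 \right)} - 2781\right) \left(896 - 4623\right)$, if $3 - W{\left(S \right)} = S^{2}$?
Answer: $10536229$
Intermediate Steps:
$W{\left(S \right)} = 3 - S^{2}$
$\left(W{\left(-7 \right)} - 2781\right) \left(896 - 4623\right) = \left(\left(3 - \left(-7\right)^{2}\right) - 2781\right) \left(896 - 4623\right) = \left(\left(3 - 49\right) - 2781\right) \left(-3727\right) = \left(-46 - 2781\right) \left(-3727\right) = \left(-2827\right) \left(-3727\right) = 10536229$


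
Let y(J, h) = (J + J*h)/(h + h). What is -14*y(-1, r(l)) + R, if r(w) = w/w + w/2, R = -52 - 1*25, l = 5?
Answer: -68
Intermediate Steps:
R = -77 (R = -52 - 25 = -77)
r(w) = 1 + w/2 (r(w) = 1 + w*(½) = 1 + w/2)
y(J, h) = (J + J*h)/(2*h) (y(J, h) = (J + J*h)/((2*h)) = (J + J*h)*(1/(2*h)) = (J + J*h)/(2*h))
-14*y(-1, r(l)) + R = -7*(-1)*(1 + (1 + (½)*5))/(1 + (½)*5) - 77 = -7*(-1)*(1 + (1 + 5/2))/(1 + 5/2) - 77 = -7*(-1)*(1 + 7/2)/7/2 - 77 = -7*(-1)*2*9/(7*2) - 77 = -14*(-9/14) - 77 = 9 - 77 = -68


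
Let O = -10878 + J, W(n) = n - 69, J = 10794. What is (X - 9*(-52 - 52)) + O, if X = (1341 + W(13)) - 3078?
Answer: -941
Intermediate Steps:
W(n) = -69 + n
X = -1793 (X = (1341 + (-69 + 13)) - 3078 = (1341 - 56) - 3078 = 1285 - 3078 = -1793)
O = -84 (O = -10878 + 10794 = -84)
(X - 9*(-52 - 52)) + O = (-1793 - 9*(-52 - 52)) - 84 = (-1793 - 9*(-104)) - 84 = (-1793 + 936) - 84 = -857 - 84 = -941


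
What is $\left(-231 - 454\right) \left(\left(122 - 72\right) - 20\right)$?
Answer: $-20550$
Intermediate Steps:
$\left(-231 - 454\right) \left(\left(122 - 72\right) - 20\right) = - 685 \left(50 - 20\right) = \left(-685\right) 30 = -20550$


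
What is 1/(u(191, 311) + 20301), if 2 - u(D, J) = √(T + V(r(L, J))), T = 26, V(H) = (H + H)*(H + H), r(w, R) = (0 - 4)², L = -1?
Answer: 20303/412210759 + 5*√42/412210759 ≈ 4.9333e-5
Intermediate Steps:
r(w, R) = 16 (r(w, R) = (-4)² = 16)
V(H) = 4*H² (V(H) = (2*H)*(2*H) = 4*H²)
u(D, J) = 2 - 5*√42 (u(D, J) = 2 - √(26 + 4*16²) = 2 - √(26 + 4*256) = 2 - √(26 + 1024) = 2 - √1050 = 2 - 5*√42)
1/(u(191, 311) + 20301) = 1/((2 - 5*√42) + 20301) = 1/(20303 - 5*√42)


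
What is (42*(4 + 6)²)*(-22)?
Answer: -92400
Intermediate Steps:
(42*(4 + 6)²)*(-22) = (42*10²)*(-22) = (42*100)*(-22) = 4200*(-22) = -92400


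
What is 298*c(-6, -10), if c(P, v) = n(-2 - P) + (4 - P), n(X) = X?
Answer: 4172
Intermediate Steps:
c(P, v) = 2 - 2*P (c(P, v) = (-2 - P) + (4 - P) = 2 - 2*P)
298*c(-6, -10) = 298*(2 - 2*(-6)) = 298*(2 + 12) = 298*14 = 4172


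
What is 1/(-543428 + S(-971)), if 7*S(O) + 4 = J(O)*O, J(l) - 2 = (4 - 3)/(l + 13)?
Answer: -6706/3646091465 ≈ -1.8392e-6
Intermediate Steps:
J(l) = 2 + 1/(13 + l) (J(l) = 2 + (4 - 3)/(l + 13) = 2 + 1/(13 + l))
S(O) = -4/7 + O*(27 + 2*O)/(7*(13 + O)) (S(O) = -4/7 + (((27 + 2*O)/(13 + O))*O)/7 = -4/7 + (O*(27 + 2*O)/(13 + O))/7 = -4/7 + O*(27 + 2*O)/(7*(13 + O)))
1/(-543428 + S(-971)) = 1/(-543428 + (-52 + 2*(-971)² + 23*(-971))/(7*(13 - 971))) = 1/(-543428 + (⅐)*(-52 + 2*942841 - 22333)/(-958)) = 1/(-543428 + (⅐)*(-1/958)*(-52 + 1885682 - 22333)) = 1/(-543428 + (⅐)*(-1/958)*1863297) = 1/(-543428 - 1863297/6706) = 1/(-3646091465/6706) = -6706/3646091465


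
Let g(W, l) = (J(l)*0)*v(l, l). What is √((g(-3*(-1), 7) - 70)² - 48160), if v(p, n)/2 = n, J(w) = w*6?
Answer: 2*I*√10815 ≈ 207.99*I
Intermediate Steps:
J(w) = 6*w
v(p, n) = 2*n
g(W, l) = 0 (g(W, l) = ((6*l)*0)*(2*l) = 0*(2*l) = 0)
√((g(-3*(-1), 7) - 70)² - 48160) = √((0 - 70)² - 48160) = √((-70)² - 48160) = √(4900 - 48160) = √(-43260) = 2*I*√10815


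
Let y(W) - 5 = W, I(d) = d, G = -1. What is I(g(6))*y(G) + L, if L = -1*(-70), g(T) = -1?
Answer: 66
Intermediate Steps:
y(W) = 5 + W
L = 70
I(g(6))*y(G) + L = -(5 - 1) + 70 = -1*4 + 70 = -4 + 70 = 66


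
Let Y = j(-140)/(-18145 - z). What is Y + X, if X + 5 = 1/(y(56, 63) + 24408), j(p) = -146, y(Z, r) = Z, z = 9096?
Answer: -3328520135/666423824 ≈ -4.9946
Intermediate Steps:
X = -122319/24464 (X = -5 + 1/(56 + 24408) = -5 + 1/24464 = -122319/24464 ≈ -5.0000)
Y = 146/27241 (Y = -146/(-18145 - 1*9096) = -146/(-18145 - 9096) = -146/(-27241) = -146*(-1/27241) = 146/27241 ≈ 0.0053596)
Y + X = 146/27241 - 122319/24464 = -3328520135/666423824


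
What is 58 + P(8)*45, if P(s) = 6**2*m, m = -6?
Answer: -9662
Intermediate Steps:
P(s) = -216 (P(s) = 6**2*(-6) = 36*(-6) = -216)
58 + P(8)*45 = 58 - 216*45 = 58 - 9720 = -9662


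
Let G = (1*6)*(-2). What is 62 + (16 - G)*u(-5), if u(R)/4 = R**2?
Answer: 2862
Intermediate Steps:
G = -12 (G = 6*(-2) = -12)
u(R) = 4*R**2
62 + (16 - G)*u(-5) = 62 + (16 - 1*(-12))*(4*(-5)**2) = 62 + (16 + 12)*(4*25) = 62 + 28*100 = 62 + 2800 = 2862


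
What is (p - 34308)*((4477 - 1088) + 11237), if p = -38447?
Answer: -1064114630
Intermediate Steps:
(p - 34308)*((4477 - 1088) + 11237) = (-38447 - 34308)*((4477 - 1088) + 11237) = -72755*(3389 + 11237) = -72755*14626 = -1064114630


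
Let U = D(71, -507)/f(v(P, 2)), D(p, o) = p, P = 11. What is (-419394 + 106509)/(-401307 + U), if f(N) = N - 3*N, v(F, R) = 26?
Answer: 3254004/4173607 ≈ 0.77966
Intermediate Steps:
f(N) = -2*N
U = -71/52 (U = 71/((-2*26)) = 71/(-52) = 71*(-1/52) = -71/52 ≈ -1.3654)
(-419394 + 106509)/(-401307 + U) = (-419394 + 106509)/(-401307 - 71/52) = -312885/(-20868035/52) = -312885*(-52/20868035) = 3254004/4173607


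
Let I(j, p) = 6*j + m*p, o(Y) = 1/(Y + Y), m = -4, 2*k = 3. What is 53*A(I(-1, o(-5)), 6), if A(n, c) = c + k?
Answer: 795/2 ≈ 397.50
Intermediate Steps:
k = 3/2 (k = (1/2)*3 = 3/2 ≈ 1.5000)
o(Y) = 1/(2*Y)
I(j, p) = -4*p + 6*j (I(j, p) = 6*j - 4*p = -4*p + 6*j)
A(n, c) = 3/2 + c (A(n, c) = c + 3/2 = 3/2 + c)
53*A(I(-1, o(-5)), 6) = 53*(3/2 + 6) = 53*(15/2) = 795/2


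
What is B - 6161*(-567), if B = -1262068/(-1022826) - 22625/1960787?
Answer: 3502971484679930530/1002771962031 ≈ 3.4933e+6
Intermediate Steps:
B = 1225752544633/1002771962031 (B = -1262068*(-1/1022826) - 22625*1/1960787 = 631034/511413 - 22625/1960787 = 1225752544633/1002771962031 ≈ 1.2224)
B - 6161*(-567) = 1225752544633/1002771962031 - 6161*(-567) = 1225752544633/1002771962031 + 3493287 = 3502971484679930530/1002771962031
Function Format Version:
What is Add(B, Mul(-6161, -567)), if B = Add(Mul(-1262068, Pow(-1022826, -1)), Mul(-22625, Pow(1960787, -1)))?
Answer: Rational(3502971484679930530, 1002771962031) ≈ 3.4933e+6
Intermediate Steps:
B = Rational(1225752544633, 1002771962031) (B = Add(Mul(-1262068, Rational(-1, 1022826)), Mul(-22625, Rational(1, 1960787))) = Add(Rational(631034, 511413), Rational(-22625, 1960787)) = Rational(1225752544633, 1002771962031) ≈ 1.2224)
Add(B, Mul(-6161, -567)) = Add(Rational(1225752544633, 1002771962031), Mul(-6161, -567)) = Add(Rational(1225752544633, 1002771962031), 3493287) = Rational(3502971484679930530, 1002771962031)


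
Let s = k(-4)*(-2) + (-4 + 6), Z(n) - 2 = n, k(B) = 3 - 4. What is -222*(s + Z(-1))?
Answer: -1110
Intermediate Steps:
k(B) = -1
Z(n) = 2 + n
s = 4 (s = -1*(-2) + (-4 + 6) = 2 + 2 = 4)
-222*(s + Z(-1)) = -222*(4 + (2 - 1)) = -222*(4 + 1) = -222*5 = -1110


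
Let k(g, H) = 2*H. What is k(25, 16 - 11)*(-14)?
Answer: -140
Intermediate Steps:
k(25, 16 - 11)*(-14) = (2*(16 - 11))*(-14) = (2*5)*(-14) = 10*(-14) = -140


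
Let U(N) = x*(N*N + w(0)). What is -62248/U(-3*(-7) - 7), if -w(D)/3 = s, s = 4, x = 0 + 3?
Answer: -7781/69 ≈ -112.77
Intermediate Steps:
x = 3
w(D) = -12 (w(D) = -3*4 = -12)
U(N) = -36 + 3*N² (U(N) = 3*(N*N - 12) = 3*(N² - 12) = 3*(-12 + N²) = -36 + 3*N²)
-62248/U(-3*(-7) - 7) = -62248/(-36 + 3*(-3*(-7) - 7)²) = -62248/(-36 + 3*(21 - 7)²) = -62248/(-36 + 3*14²) = -62248/(-36 + 3*196) = -62248/(-36 + 588) = -62248/552 = -62248*1/552 = -7781/69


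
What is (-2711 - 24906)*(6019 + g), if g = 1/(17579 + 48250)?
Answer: -10942538975984/65829 ≈ -1.6623e+8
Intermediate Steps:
g = 1/65829 ≈ 1.5191e-5
(-2711 - 24906)*(6019 + g) = (-2711 - 24906)*(6019 + 1/65829) = -27617*396224752/65829 = -10942538975984/65829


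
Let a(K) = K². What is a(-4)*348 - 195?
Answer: 5373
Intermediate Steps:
a(-4)*348 - 195 = (-4)²*348 - 195 = 16*348 - 195 = 5568 - 195 = 5373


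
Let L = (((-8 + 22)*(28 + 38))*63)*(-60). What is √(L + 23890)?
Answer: I*√3468830 ≈ 1862.5*I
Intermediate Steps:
L = -3492720 (L = ((14*66)*63)*(-60) = (924*63)*(-60) = 58212*(-60) = -3492720)
√(L + 23890) = √(-3492720 + 23890) = √(-3468830) = I*√3468830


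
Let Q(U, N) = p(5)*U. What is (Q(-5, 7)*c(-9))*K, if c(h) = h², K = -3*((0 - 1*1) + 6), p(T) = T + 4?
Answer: 54675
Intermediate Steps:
p(T) = 4 + T
Q(U, N) = 9*U (Q(U, N) = (4 + 5)*U = 9*U)
K = -15 (K = -3*((0 - 1) + 6) = -3*(-1 + 6) = -3*5 = -15)
(Q(-5, 7)*c(-9))*K = ((9*(-5))*(-9)²)*(-15) = -45*81*(-15) = -3645*(-15) = 54675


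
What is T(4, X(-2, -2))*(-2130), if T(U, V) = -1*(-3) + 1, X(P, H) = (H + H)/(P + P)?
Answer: -8520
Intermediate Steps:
X(P, H) = H/P (X(P, H) = (2*H)/((2*P)) = (2*H)*(1/(2*P)) = H/P)
T(U, V) = 4 (T(U, V) = 3 + 1 = 4)
T(4, X(-2, -2))*(-2130) = 4*(-2130) = -8520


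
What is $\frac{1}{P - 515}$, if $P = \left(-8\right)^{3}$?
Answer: $- \frac{1}{1027} \approx -0.00097371$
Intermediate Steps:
$P = -512$
$\frac{1}{P - 515} = \frac{1}{-512 - 515} = \frac{1}{-1027} = - \frac{1}{1027}$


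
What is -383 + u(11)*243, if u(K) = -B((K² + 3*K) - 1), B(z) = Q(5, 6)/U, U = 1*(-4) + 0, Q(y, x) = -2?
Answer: -1009/2 ≈ -504.50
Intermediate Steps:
U = -4 (U = -4 + 0 = -4)
B(z) = ½ (B(z) = -2/(-4) = -2*(-¼) = ½)
u(K) = -½ (u(K) = -1*½ = -½)
-383 + u(11)*243 = -383 - ½*243 = -383 - 243/2 = -1009/2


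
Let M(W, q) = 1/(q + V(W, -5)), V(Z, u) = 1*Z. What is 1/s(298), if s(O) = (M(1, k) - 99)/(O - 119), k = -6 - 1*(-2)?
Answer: -537/298 ≈ -1.8020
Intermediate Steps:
V(Z, u) = Z
k = -4 (k = -6 + 2 = -4)
M(W, q) = 1/(W + q) (M(W, q) = 1/(q + W) = 1/(W + q))
s(O) = -298/(3*(-119 + O)) (s(O) = (1/(1 - 4) - 99)/(O - 119) = (1/(-3) - 99)/(-119 + O) = (-1/3 - 99)/(-119 + O) = -298/(3*(-119 + O)))
1/s(298) = 1/(-298/(-357 + 3*298)) = 1/(-298/(-357 + 894)) = 1/(-298/537) = -537/298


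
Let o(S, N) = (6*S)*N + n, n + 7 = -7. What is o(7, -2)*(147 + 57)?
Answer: -19992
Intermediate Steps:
n = -14 (n = -7 - 7 = -14)
o(S, N) = -14 + 6*N*S (o(S, N) = (6*S)*N - 14 = 6*N*S - 14 = -14 + 6*N*S)
o(7, -2)*(147 + 57) = (-14 + 6*(-2)*7)*(147 + 57) = (-14 - 84)*204 = -98*204 = -19992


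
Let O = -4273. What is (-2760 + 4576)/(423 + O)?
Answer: -908/1925 ≈ -0.47169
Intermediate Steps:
(-2760 + 4576)/(423 + O) = (-2760 + 4576)/(423 - 4273) = 1816/(-3850) = 1816*(-1/3850) = -908/1925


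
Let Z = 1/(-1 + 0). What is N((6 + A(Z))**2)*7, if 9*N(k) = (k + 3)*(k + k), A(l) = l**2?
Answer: 35672/9 ≈ 3963.6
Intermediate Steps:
Z = -1 (Z = 1/(-1) = -1)
N(k) = 2*k*(3 + k)/9 (N(k) = ((k + 3)*(k + k))/9 = ((3 + k)*(2*k))/9 = (2*k*(3 + k))/9 = 2*k*(3 + k)/9)
N((6 + A(Z))**2)*7 = (2*(6 + (-1)**2)**2*(3 + (6 + (-1)**2)**2)/9)*7 = (2*(6 + 1)**2*(3 + (6 + 1)**2)/9)*7 = ((2/9)*7**2*(3 + 7**2))*7 = ((2/9)*49*(3 + 49))*7 = ((2/9)*49*52)*7 = (5096/9)*7 = 35672/9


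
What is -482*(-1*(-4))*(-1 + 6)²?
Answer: -48200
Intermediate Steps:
-482*(-1*(-4))*(-1 + 6)² = -1928*5² = -1928*25 = -482*100 = -48200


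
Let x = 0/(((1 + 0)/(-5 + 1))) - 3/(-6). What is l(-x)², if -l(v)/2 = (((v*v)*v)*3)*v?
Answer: 9/64 ≈ 0.14063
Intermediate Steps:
x = ½ (x = 0/((1/(-4))) - 3*(-⅙) = 0/((1*(-¼))) + ½ = 0/(-¼) + ½ = 0*(-4) + ½ = 0 + ½ = ½ ≈ 0.50000)
l(v) = -6*v⁴ (l(v) = -2*((v*v)*v)*3*v = -2*(v²*v)*3*v = -2*v³*3*v = -2*3*v³*v = -6*v⁴)
l(-x)² = (-6*(-1*½)⁴)² = (-6*(-½)⁴)² = (-6*1/16)² = (-3/8)² = 9/64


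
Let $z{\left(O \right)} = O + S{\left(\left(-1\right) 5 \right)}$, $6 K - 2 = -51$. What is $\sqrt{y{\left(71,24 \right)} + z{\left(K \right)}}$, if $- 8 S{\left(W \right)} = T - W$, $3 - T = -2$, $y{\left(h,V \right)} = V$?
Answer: $\frac{5 \sqrt{21}}{6} \approx 3.8188$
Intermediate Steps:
$K = - \frac{49}{6}$ ($K = \frac{1}{3} + \frac{1}{6} \left(-51\right) = \frac{1}{3} - \frac{17}{2} = - \frac{49}{6} \approx -8.1667$)
$T = 5$ ($T = 3 - -2 = 3 + 2 = 5$)
$S{\left(W \right)} = - \frac{5}{8} + \frac{W}{8}$ ($S{\left(W \right)} = - \frac{5 - W}{8} = - \frac{5}{8} + \frac{W}{8}$)
$z{\left(O \right)} = - \frac{5}{4} + O$ ($z{\left(O \right)} = O - \left(\frac{5}{8} - \frac{\left(-1\right) 5}{8}\right) = O + \left(- \frac{5}{8} + \frac{1}{8} \left(-5\right)\right) = O - \frac{5}{4} = - \frac{5}{4} + O$)
$\sqrt{y{\left(71,24 \right)} + z{\left(K \right)}} = \sqrt{24 - \frac{113}{12}} = \sqrt{\frac{175}{12}} = \frac{5 \sqrt{21}}{6}$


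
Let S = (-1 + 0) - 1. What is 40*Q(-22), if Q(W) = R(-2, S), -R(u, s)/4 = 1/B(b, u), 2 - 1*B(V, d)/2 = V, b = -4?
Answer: -40/3 ≈ -13.333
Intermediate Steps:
B(V, d) = 4 - 2*V
S = -2 (S = -1 - 1 = -2)
R(u, s) = -⅓ (R(u, s) = -4/(4 - 2*(-4)) = -4/(4 + 8) = -4/12 = -4*1/12 = -⅓)
Q(W) = -⅓
40*Q(-22) = 40*(-⅓) = -40/3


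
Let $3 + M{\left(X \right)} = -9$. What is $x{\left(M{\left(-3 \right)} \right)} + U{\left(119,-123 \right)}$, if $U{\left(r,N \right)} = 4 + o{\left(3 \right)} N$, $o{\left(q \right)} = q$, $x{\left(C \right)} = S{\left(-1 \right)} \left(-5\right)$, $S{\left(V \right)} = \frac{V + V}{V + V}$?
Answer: $-370$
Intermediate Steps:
$S{\left(V \right)} = 1$ ($S{\left(V \right)} = \frac{2 V}{2 V} = 2 V \frac{1}{2 V} = 1$)
$M{\left(X \right)} = -12$ ($M{\left(X \right)} = -3 - 9 = -12$)
$x{\left(C \right)} = -5$ ($x{\left(C \right)} = 1 \left(-5\right) = -5$)
$U{\left(r,N \right)} = 4 + 3 N$
$x{\left(M{\left(-3 \right)} \right)} + U{\left(119,-123 \right)} = -5 + \left(4 + 3 \left(-123\right)\right) = -5 + \left(4 - 369\right) = -5 - 365 = -370$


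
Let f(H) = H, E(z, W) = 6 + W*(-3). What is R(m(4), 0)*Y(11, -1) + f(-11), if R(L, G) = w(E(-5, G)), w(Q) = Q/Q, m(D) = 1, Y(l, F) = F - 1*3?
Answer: -15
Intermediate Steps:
E(z, W) = 6 - 3*W
Y(l, F) = -3 + F (Y(l, F) = F - 3 = -3 + F)
w(Q) = 1
R(L, G) = 1
R(m(4), 0)*Y(11, -1) + f(-11) = 1*(-3 - 1) - 11 = 1*(-4) - 11 = -4 - 11 = -15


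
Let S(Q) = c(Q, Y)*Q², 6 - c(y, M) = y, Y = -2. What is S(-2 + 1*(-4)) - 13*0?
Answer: 432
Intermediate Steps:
c(y, M) = 6 - y
S(Q) = Q²*(6 - Q) (S(Q) = (6 - Q)*Q² = Q²*(6 - Q))
S(-2 + 1*(-4)) - 13*0 = (-2 + 1*(-4))²*(6 - (-2 + 1*(-4))) - 13*0 = (-2 - 4)²*(6 - (-2 - 4)) + 0 = (-6)²*(6 - 1*(-6)) + 0 = 36*(6 + 6) + 0 = 36*12 + 0 = 432 + 0 = 432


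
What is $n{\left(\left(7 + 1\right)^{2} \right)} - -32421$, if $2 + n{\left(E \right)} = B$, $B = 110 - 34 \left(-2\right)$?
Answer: $32597$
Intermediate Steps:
$B = 178$ ($B = 110 - -68 = 110 + 68 = 178$)
$n{\left(E \right)} = 176$ ($n{\left(E \right)} = -2 + 178 = 176$)
$n{\left(\left(7 + 1\right)^{2} \right)} - -32421 = 176 - -32421 = 176 + 32421 = 32597$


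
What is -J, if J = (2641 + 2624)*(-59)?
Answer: 310635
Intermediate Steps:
J = -310635 (J = 5265*(-59) = -310635)
-J = -1*(-310635) = 310635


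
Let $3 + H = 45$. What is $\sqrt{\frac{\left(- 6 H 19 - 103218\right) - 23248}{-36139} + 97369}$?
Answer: $\frac{67 \sqrt{28329542795}}{36139} \approx 312.05$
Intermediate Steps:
$H = 42$ ($H = -3 + 45 = 42$)
$\sqrt{\frac{\left(- 6 H 19 - 103218\right) - 23248}{-36139} + 97369} = \sqrt{\frac{\left(\left(-6\right) 42 \cdot 19 - 103218\right) - 23248}{-36139} + 97369} = \sqrt{\left(\left(\left(-252\right) 19 - 103218\right) - 23248\right) \left(- \frac{1}{36139}\right) + 97369} = \sqrt{\left(\left(-4788 - 103218\right) - 23248\right) \left(- \frac{1}{36139}\right) + 97369} = \sqrt{\left(-108006 - 23248\right) \left(- \frac{1}{36139}\right) + 97369} = \sqrt{\left(-131254\right) \left(- \frac{1}{36139}\right) + 97369} = \sqrt{\frac{131254}{36139} + 97369} = \sqrt{\frac{3518949545}{36139}} = \frac{67 \sqrt{28329542795}}{36139}$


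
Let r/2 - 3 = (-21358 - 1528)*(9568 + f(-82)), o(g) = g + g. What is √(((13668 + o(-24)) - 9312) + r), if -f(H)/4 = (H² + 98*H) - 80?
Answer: I*√692800678 ≈ 26321.0*I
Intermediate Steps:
o(g) = 2*g
f(H) = 320 - 392*H - 4*H² (f(H) = -4*((H² + 98*H) - 80) = -4*(-80 + H² + 98*H) = 320 - 392*H - 4*H²)
r = -692804986 (r = 6 + 2*((-21358 - 1528)*(9568 + (320 - 392*(-82) - 4*(-82)²))) = 6 + 2*(-22886*(9568 + (320 + 32144 - 4*6724))) = 6 + 2*(-22886*(9568 + (320 + 32144 - 26896))) = 6 + 2*(-22886*(9568 + 5568)) = 6 + 2*(-22886*15136) = 6 + 2*(-346402496) = 6 - 692804992 = -692804986)
√(((13668 + o(-24)) - 9312) + r) = √(((13668 + 2*(-24)) - 9312) - 692804986) = √(((13668 - 48) - 9312) - 692804986) = √((13620 - 9312) - 692804986) = √(4308 - 692804986) = √(-692800678) = I*√692800678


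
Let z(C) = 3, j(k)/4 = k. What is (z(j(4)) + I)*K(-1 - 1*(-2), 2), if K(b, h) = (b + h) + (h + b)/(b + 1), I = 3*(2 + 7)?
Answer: 135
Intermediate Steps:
j(k) = 4*k
I = 27 (I = 3*9 = 27)
K(b, h) = b + h + (b + h)/(1 + b) (K(b, h) = (b + h) + (b + h)/(1 + b) = b + h + (b + h)/(1 + b))
(z(j(4)) + I)*K(-1 - 1*(-2), 2) = (3 + 27)*(((-1 - 1*(-2))² + 2*(-1 - 1*(-2)) + 2*2 + (-1 - 1*(-2))*2)/(1 + (-1 - 1*(-2)))) = 30*(((-1 + 2)² + 2*(-1 + 2) + 4 + (-1 + 2)*2)/(1 + (-1 + 2))) = 30*((1² + 2*1 + 4 + 1*2)/(1 + 1)) = 30*((1 + 2 + 4 + 2)/2) = 30*((½)*9) = 30*(9/2) = 135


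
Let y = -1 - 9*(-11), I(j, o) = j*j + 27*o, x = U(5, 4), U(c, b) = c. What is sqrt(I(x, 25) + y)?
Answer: sqrt(798) ≈ 28.249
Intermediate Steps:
x = 5
I(j, o) = j**2 + 27*o
y = 98 (y = -1 + 99 = 98)
sqrt(I(x, 25) + y) = sqrt((5**2 + 27*25) + 98) = sqrt((25 + 675) + 98) = sqrt(700 + 98) = sqrt(798)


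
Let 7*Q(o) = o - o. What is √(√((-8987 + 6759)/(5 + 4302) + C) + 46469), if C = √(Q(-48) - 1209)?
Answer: √(862011520781 + 4307*√4307*√(-2228 + 4307*I*√1209))/4307 ≈ 215.58 + 0.009743*I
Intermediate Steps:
Q(o) = 0 (Q(o) = (o - o)/7 = (⅐)*0 = 0)
C = I*√1209 (C = √(0 - 1209) = √(-1209) = I*√1209 ≈ 34.771*I)
√(√((-8987 + 6759)/(5 + 4302) + C) + 46469) = √(√((-8987 + 6759)/(5 + 4302) + I*√1209) + 46469) = √(√(-2228/4307 + I*√1209) + 46469) = √(46469 + √(-2228/4307 + I*√1209))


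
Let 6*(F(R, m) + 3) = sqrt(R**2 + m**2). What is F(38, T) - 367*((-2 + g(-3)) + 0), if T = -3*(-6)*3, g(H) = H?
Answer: 1832 + sqrt(1090)/3 ≈ 1843.0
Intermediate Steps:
T = 54 (T = 18*3 = 54)
F(R, m) = -3 + sqrt(R**2 + m**2)/6
F(38, T) - 367*((-2 + g(-3)) + 0) = (-3 + sqrt(38**2 + 54**2)/6) - 367*((-2 - 3) + 0) = (-3 + sqrt(1444 + 2916)/6) - 367*(-5 + 0) = (-3 + sqrt(4360)/6) - 367*(-5) = (-3 + (2*sqrt(1090))/6) - 1*(-1835) = (-3 + sqrt(1090)/3) + 1835 = 1832 + sqrt(1090)/3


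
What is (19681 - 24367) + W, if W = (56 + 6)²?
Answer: -842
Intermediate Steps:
W = 3844 (W = 62² = 3844)
(19681 - 24367) + W = (19681 - 24367) + 3844 = -4686 + 3844 = -842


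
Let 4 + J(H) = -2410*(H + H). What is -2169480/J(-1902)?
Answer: -542370/2291909 ≈ -0.23665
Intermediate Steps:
J(H) = -4 - 4820*H (J(H) = -4 - 2410*(H + H) = -4 - 4820*H)
-2169480/J(-1902) = -2169480/(-4 - 4820*(-1902)) = -2169480/(-4 + 9167640) = -2169480/9167636 = -2169480*1/9167636 = -542370/2291909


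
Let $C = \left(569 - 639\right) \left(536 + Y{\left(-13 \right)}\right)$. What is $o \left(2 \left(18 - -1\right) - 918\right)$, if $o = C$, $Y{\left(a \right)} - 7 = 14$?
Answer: $34311200$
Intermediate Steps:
$Y{\left(a \right)} = 21$ ($Y{\left(a \right)} = 7 + 14 = 21$)
$C = -38990$ ($C = \left(569 - 639\right) \left(536 + 21\right) = \left(-70\right) 557 = -38990$)
$o = -38990$
$o \left(2 \left(18 - -1\right) - 918\right) = - 38990 \left(2 \left(18 - -1\right) - 918\right) = - 38990 \left(2 \left(18 + 1\right) - 918\right) = - 38990 \left(2 \cdot 19 - 918\right) = - 38990 \left(38 - 918\right) = \left(-38990\right) \left(-880\right) = 34311200$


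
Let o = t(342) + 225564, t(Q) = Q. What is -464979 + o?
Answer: -239073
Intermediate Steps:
o = 225906 (o = 342 + 225564 = 225906)
-464979 + o = -464979 + 225906 = -239073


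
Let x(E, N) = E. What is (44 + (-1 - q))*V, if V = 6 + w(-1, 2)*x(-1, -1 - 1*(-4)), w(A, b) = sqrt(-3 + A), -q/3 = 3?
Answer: 312 - 104*I ≈ 312.0 - 104.0*I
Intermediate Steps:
q = -9 (q = -3*3 = -9)
V = 6 - 2*I (V = 6 + sqrt(-3 - 1)*(-1) = 6 + sqrt(-4)*(-1) = 6 + (2*I)*(-1) = 6 - 2*I ≈ 6.0 - 2.0*I)
(44 + (-1 - q))*V = (44 + (-1 - 1*(-9)))*(6 - 2*I) = (44 + (-1 + 9))*(6 - 2*I) = (44 + 8)*(6 - 2*I) = 52*(6 - 2*I) = 312 - 104*I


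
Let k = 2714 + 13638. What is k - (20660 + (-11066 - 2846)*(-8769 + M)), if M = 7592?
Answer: -16378732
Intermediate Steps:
k = 16352
k - (20660 + (-11066 - 2846)*(-8769 + M)) = 16352 - (20660 + (-11066 - 2846)*(-8769 + 7592)) = 16352 - (20660 - 13912*(-1177)) = 16352 - (20660 + 16374424) = 16352 - 1*16395084 = 16352 - 16395084 = -16378732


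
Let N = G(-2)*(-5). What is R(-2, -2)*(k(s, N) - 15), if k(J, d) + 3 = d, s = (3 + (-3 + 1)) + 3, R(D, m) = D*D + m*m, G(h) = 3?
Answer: -264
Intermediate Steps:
R(D, m) = D² + m²
s = 4 (s = (3 - 2) + 3 = 1 + 3 = 4)
N = -15 (N = 3*(-5) = -15)
k(J, d) = -3 + d
R(-2, -2)*(k(s, N) - 15) = ((-2)² + (-2)²)*((-3 - 15) - 15) = (4 + 4)*(-18 - 15) = 8*(-33) = -264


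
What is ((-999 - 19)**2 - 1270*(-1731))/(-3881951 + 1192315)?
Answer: -1617347/1344818 ≈ -1.2027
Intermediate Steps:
((-999 - 19)**2 - 1270*(-1731))/(-3881951 + 1192315) = ((-1018)**2 + 2198370)/(-2689636) = (1036324 + 2198370)*(-1/2689636) = 3234694*(-1/2689636) = -1617347/1344818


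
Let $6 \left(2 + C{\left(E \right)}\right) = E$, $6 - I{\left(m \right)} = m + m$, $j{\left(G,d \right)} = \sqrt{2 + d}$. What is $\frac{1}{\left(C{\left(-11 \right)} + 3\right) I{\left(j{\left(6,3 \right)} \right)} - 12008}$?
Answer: $- \frac{108117}{1298809396} - \frac{15 \sqrt{5}}{1298809396} \approx -8.3269 \cdot 10^{-5}$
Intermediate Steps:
$I{\left(m \right)} = 6 - 2 m$ ($I{\left(m \right)} = 6 - \left(m + m\right) = 6 - 2 m$)
$C{\left(E \right)} = -2 + \frac{E}{6}$
$\frac{1}{\left(C{\left(-11 \right)} + 3\right) I{\left(j{\left(6,3 \right)} \right)} - 12008} = \frac{1}{\left(\left(-2 + \frac{1}{6} \left(-11\right)\right) + 3\right) \left(6 - 2 \sqrt{2 + 3}\right) - 12008} = \frac{1}{\left(\left(-2 - \frac{11}{6}\right) + 3\right) \left(6 - 2 \sqrt{5}\right) - 12008} = \frac{1}{\left(- \frac{23}{6} + 3\right) \left(6 - 2 \sqrt{5}\right) - 12008} = \frac{1}{- \frac{5 \left(6 - 2 \sqrt{5}\right)}{6} - 12008} = \frac{1}{\left(-5 + \frac{5 \sqrt{5}}{3}\right) - 12008} = \frac{1}{-12013 + \frac{5 \sqrt{5}}{3}}$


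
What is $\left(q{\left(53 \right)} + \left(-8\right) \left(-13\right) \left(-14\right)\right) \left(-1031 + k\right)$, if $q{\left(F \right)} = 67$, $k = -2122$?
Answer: $4379517$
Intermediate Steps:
$\left(q{\left(53 \right)} + \left(-8\right) \left(-13\right) \left(-14\right)\right) \left(-1031 + k\right) = \left(67 + \left(-8\right) \left(-13\right) \left(-14\right)\right) \left(-1031 - 2122\right) = \left(67 + 104 \left(-14\right)\right) \left(-3153\right) = \left(67 - 1456\right) \left(-3153\right) = \left(-1389\right) \left(-3153\right) = 4379517$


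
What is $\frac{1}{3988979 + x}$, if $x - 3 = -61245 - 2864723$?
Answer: $\frac{1}{1063014} \approx 9.4072 \cdot 10^{-7}$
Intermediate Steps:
$x = -2925965$ ($x = 3 - 2925968 = -2925965$)
$\frac{1}{3988979 + x} = \frac{1}{3988979 - 2925965} = \frac{1}{1063014}$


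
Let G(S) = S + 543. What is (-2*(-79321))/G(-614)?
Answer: -158642/71 ≈ -2234.4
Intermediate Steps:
G(S) = 543 + S
(-2*(-79321))/G(-614) = (-2*(-79321))/(543 - 614) = 158642/(-71) = 158642*(-1/71) = -158642/71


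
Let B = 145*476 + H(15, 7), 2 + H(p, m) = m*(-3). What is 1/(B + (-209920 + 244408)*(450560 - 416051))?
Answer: 1/1190215389 ≈ 8.4018e-10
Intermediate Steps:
H(p, m) = -2 - 3*m (H(p, m) = -2 + m*(-3) = -2 - 3*m)
B = 68997 (B = 145*476 + (-2 - 3*7) = 69020 + (-2 - 21) = 69020 - 23 = 68997)
1/(B + (-209920 + 244408)*(450560 - 416051)) = 1/(68997 + (-209920 + 244408)*(450560 - 416051)) = 1/(68997 + 34488*34509) = 1/(68997 + 1190146392) = 1/1190215389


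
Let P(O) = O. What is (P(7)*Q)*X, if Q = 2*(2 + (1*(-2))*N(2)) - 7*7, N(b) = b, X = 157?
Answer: -58247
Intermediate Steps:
Q = -53 (Q = 2*(2 + (1*(-2))*2) - 7*7 = 2*(2 - 2*2) - 49 = 2*(2 - 4) - 49 = 2*(-2) - 49 = -4 - 49 = -53)
(P(7)*Q)*X = (7*(-53))*157 = -371*157 = -58247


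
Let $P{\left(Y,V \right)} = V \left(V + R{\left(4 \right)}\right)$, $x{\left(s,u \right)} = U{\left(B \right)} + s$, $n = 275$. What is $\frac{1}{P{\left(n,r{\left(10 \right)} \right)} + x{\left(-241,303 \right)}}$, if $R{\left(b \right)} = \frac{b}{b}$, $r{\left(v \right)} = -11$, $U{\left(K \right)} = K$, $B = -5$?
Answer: $- \frac{1}{136} \approx -0.0073529$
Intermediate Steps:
$R{\left(b \right)} = 1$
$x{\left(s,u \right)} = -5 + s$
$P{\left(Y,V \right)} = V \left(1 + V\right)$ ($P{\left(Y,V \right)} = V \left(V + 1\right) = V \left(1 + V\right)$)
$\frac{1}{P{\left(n,r{\left(10 \right)} \right)} + x{\left(-241,303 \right)}} = \frac{1}{- 11 \left(1 - 11\right) - 246} = \frac{1}{\left(-11\right) \left(-10\right) - 246} = \frac{1}{110 - 246} = \frac{1}{-136} = - \frac{1}{136}$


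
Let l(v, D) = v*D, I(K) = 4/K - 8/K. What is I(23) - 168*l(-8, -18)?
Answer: -556420/23 ≈ -24192.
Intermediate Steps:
I(K) = -4/K
l(v, D) = D*v
I(23) - 168*l(-8, -18) = -4/23 - (-3024)*(-8) = -4*1/23 - 168*144 = -4/23 - 24192 = -556420/23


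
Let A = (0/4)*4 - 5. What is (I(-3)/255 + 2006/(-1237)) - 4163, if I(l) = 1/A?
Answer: -6568338412/1577175 ≈ -4164.6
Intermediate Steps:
A = -5 (A = (0*(1/4))*4 - 5 = 0*4 - 5 = 0 - 5 = -5)
I(l) = -1/5 (I(l) = 1/(-5) = -1/5)
(I(-3)/255 + 2006/(-1237)) - 4163 = (-1/5/255 + 2006/(-1237)) - 4163 = (-1/5*1/255 + 2006*(-1/1237)) - 4163 = (-1/1275 - 2006/1237) - 4163 = -2558887/1577175 - 4163 = -6568338412/1577175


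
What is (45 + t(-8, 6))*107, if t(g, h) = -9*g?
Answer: 12519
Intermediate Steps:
(45 + t(-8, 6))*107 = (45 - 9*(-8))*107 = (45 + 72)*107 = 117*107 = 12519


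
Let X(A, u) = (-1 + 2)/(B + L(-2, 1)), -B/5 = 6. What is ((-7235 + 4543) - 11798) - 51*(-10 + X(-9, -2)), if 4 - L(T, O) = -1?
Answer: -349449/25 ≈ -13978.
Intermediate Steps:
B = -30 (B = -5*6 = -30)
L(T, O) = 5 (L(T, O) = 4 - 1*(-1) = 4 + 1 = 5)
X(A, u) = -1/25 (X(A, u) = (-1 + 2)/(-30 + 5) = 1/(-25) = 1*(-1/25) = -1/25)
((-7235 + 4543) - 11798) - 51*(-10 + X(-9, -2)) = ((-7235 + 4543) - 11798) - 51*(-10 - 1/25) = (-2692 - 11798) - 51*(-251/25) = -14490 + 12801/25 = -349449/25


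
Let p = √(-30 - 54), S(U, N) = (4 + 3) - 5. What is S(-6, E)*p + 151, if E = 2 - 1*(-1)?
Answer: 151 + 4*I*√21 ≈ 151.0 + 18.33*I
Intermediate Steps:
E = 3 (E = 2 + 1 = 3)
S(U, N) = 2 (S(U, N) = 7 - 5 = 2)
p = 2*I*√21 (p = √(-84) = 2*I*√21 ≈ 9.1651*I)
S(-6, E)*p + 151 = 2*(2*I*√21) + 151 = 4*I*√21 + 151 = 151 + 4*I*√21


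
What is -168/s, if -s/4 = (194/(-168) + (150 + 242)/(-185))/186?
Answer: -121398480/50873 ≈ -2386.3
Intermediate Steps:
s = 50873/722610 (s = -4*(194/(-168) + (150 + 242)/(-185))/186 = -4*(194*(-1/168) + 392*(-1/185))/186 = -4*(-97/84 - 392/185)/186 = -(-50873)/(3885*186) = -4*(-50873/2890440) = 50873/722610 ≈ 0.070402)
-168/s = -168/50873/722610 = -168*722610/50873 = -121398480/50873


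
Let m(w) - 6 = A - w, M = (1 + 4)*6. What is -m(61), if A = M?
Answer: 25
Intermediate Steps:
M = 30 (M = 5*6 = 30)
A = 30
m(w) = 36 - w (m(w) = 6 + (30 - w) = 36 - w)
-m(61) = -(36 - 1*61) = -(36 - 61) = -1*(-25) = 25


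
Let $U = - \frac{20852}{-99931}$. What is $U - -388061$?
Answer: $\frac{2983026511}{7687} \approx 3.8806 \cdot 10^{5}$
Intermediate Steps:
$U = \frac{1604}{7687}$ ($U = \left(-20852\right) \left(- \frac{1}{99931}\right) = \frac{1604}{7687} \approx 0.20866$)
$U - -388061 = \frac{1604}{7687} - -388061 = \frac{1604}{7687} + 388061 = \frac{2983026511}{7687}$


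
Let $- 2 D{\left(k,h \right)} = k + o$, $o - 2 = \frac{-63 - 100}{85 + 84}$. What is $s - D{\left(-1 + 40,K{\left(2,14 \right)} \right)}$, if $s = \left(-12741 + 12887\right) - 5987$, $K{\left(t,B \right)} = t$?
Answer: $- \frac{983746}{169} \approx -5821.0$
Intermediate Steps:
$o = \frac{175}{169}$ ($o = 2 + \frac{-63 - 100}{85 + 84} = 2 - \frac{163}{169} = \frac{175}{169} \approx 1.0355$)
$s = -5841$ ($s = 146 - 5987 = -5841$)
$D{\left(k,h \right)} = - \frac{175}{338} - \frac{k}{2}$ ($D{\left(k,h \right)} = - \frac{k + \frac{175}{169}}{2} = - \frac{\frac{175}{169} + k}{2} = - \frac{175}{338} - \frac{k}{2}$)
$s - D{\left(-1 + 40,K{\left(2,14 \right)} \right)} = -5841 - \left(- \frac{175}{338} - \frac{-1 + 40}{2}\right) = -5841 - \left(- \frac{175}{338} - \frac{39}{2}\right) = -5841 - - \frac{3383}{169} = -5841 + \frac{3383}{169} = - \frac{983746}{169}$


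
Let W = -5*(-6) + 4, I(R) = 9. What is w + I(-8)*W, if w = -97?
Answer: 209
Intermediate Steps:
W = 34 (W = 30 + 4 = 34)
w + I(-8)*W = -97 + 9*34 = -97 + 306 = 209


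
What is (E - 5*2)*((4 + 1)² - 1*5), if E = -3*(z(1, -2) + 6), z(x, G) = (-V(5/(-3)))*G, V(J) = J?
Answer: -360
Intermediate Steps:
z(x, G) = 5*G/3 (z(x, G) = (-5/(-3))*G = (-5*(-1)/3)*G = (-1*(-5/3))*G = 5*G/3)
E = -8 (E = -3*((5/3)*(-2) + 6) = -3*(-10/3 + 6) = -3*8/3 = -8)
(E - 5*2)*((4 + 1)² - 1*5) = (-8 - 5*2)*((4 + 1)² - 1*5) = (-8 - 10)*(5² - 5) = -18*(25 - 5) = -18*20 = -360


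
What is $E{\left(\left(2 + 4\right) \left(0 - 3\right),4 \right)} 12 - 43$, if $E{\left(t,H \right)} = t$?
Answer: $-259$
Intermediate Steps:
$E{\left(\left(2 + 4\right) \left(0 - 3\right),4 \right)} 12 - 43 = \left(2 + 4\right) \left(0 - 3\right) 12 - 43 = 6 \left(-3\right) 12 - 43 = \left(-18\right) 12 - 43 = -216 - 43 = -259$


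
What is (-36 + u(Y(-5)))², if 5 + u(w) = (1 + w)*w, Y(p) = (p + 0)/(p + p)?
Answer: 25921/16 ≈ 1620.1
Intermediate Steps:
Y(p) = ½ (Y(p) = p/((2*p)) = p*(1/(2*p)) = ½)
u(w) = -5 + w*(1 + w) (u(w) = -5 + (1 + w)*w = -5 + w*(1 + w))
(-36 + u(Y(-5)))² = (-36 + (-5 + ½ + (½)²))² = (-36 + (-5 + ½ + ¼))² = (-36 - 17/4)² = (-161/4)² = 25921/16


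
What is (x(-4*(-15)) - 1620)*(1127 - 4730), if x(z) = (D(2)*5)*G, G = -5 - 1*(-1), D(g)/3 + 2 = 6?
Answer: 6701580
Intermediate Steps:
D(g) = 12 (D(g) = -6 + 3*6 = -6 + 18 = 12)
G = -4 (G = -5 + 1 = -4)
x(z) = -240 (x(z) = (12*5)*(-4) = 60*(-4) = -240)
(x(-4*(-15)) - 1620)*(1127 - 4730) = (-240 - 1620)*(1127 - 4730) = -1860*(-3603) = 6701580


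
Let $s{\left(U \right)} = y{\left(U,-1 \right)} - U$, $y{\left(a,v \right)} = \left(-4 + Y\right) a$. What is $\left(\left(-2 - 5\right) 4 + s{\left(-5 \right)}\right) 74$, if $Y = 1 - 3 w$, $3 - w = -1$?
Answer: $3848$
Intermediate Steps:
$w = 4$ ($w = 3 - -1 = 3 + 1 = 4$)
$Y = -11$ ($Y = 1 - 12 = -11$)
$y{\left(a,v \right)} = - 15 a$ ($y{\left(a,v \right)} = \left(-4 - 11\right) a = - 15 a$)
$s{\left(U \right)} = - 16 U$ ($s{\left(U \right)} = - 15 U - U = - 16 U$)
$\left(\left(-2 - 5\right) 4 + s{\left(-5 \right)}\right) 74 = \left(\left(-2 - 5\right) 4 - -80\right) 74 = \left(\left(-7\right) 4 + 80\right) 74 = \left(-28 + 80\right) 74 = 52 \cdot 74 = 3848$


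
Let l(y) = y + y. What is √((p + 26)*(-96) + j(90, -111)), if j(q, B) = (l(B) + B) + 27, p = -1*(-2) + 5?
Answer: 3*I*√386 ≈ 58.941*I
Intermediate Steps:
p = 7 (p = 2 + 5 = 7)
l(y) = 2*y
j(q, B) = 27 + 3*B (j(q, B) = (2*B + B) + 27 = 3*B + 27 = 27 + 3*B)
√((p + 26)*(-96) + j(90, -111)) = √((7 + 26)*(-96) + (27 + 3*(-111))) = √(33*(-96) + (27 - 333)) = √(-3168 - 306) = √(-3474) = 3*I*√386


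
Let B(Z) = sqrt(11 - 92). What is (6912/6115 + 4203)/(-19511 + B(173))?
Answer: -501593802327/2327853320230 - 231374313*I/2327853320230 ≈ -0.21547 - 9.9394e-5*I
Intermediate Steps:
B(Z) = 9*I (B(Z) = sqrt(-81) = 9*I)
(6912/6115 + 4203)/(-19511 + B(173)) = (6912/6115 + 4203)/(-19511 + 9*I) = (6912*(1/6115) + 4203)*((-19511 - 9*I)/380679202) = (6912/6115 + 4203)*((-19511 - 9*I)/380679202) = 25708257*((-19511 - 9*I)/380679202)/6115 = 25708257*(-19511 - 9*I)/2327853320230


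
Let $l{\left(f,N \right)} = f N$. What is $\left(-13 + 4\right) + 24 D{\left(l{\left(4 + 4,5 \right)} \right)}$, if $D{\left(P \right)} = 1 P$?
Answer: $951$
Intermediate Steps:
$l{\left(f,N \right)} = N f$
$D{\left(P \right)} = P$
$\left(-13 + 4\right) + 24 D{\left(l{\left(4 + 4,5 \right)} \right)} = \left(-13 + 4\right) + 24 \cdot 5 \left(4 + 4\right) = -9 + 24 \cdot 5 \cdot 8 = -9 + 24 \cdot 40 = -9 + 960 = 951$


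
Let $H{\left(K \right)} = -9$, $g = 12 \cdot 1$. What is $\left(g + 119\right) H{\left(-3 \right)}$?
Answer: $-1179$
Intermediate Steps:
$g = 12$
$\left(g + 119\right) H{\left(-3 \right)} = \left(12 + 119\right) \left(-9\right) = 131 \left(-9\right) = -1179$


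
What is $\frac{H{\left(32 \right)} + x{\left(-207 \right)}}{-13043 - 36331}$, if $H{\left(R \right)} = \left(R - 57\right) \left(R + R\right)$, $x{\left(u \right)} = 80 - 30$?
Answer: $\frac{775}{24687} \approx 0.031393$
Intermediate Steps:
$x{\left(u \right)} = 50$ ($x{\left(u \right)} = 80 - 30 = 50$)
$H{\left(R \right)} = 2 R \left(-57 + R\right)$ ($H{\left(R \right)} = \left(-57 + R\right) 2 R = 2 R \left(-57 + R\right)$)
$\frac{H{\left(32 \right)} + x{\left(-207 \right)}}{-13043 - 36331} = \frac{2 \cdot 32 \left(-57 + 32\right) + 50}{-13043 - 36331} = \frac{2 \cdot 32 \left(-25\right) + 50}{-49374} = \left(-1600 + 50\right) \left(- \frac{1}{49374}\right) = \left(-1550\right) \left(- \frac{1}{49374}\right) = \frac{775}{24687}$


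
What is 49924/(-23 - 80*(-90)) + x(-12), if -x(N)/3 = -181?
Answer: 3947035/7177 ≈ 549.96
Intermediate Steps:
x(N) = 543 (x(N) = -3*(-181) = 543)
49924/(-23 - 80*(-90)) + x(-12) = 49924/(-23 - 80*(-90)) + 543 = 49924/(-23 + 7200) + 543 = 49924/7177 + 543 = 3947035/7177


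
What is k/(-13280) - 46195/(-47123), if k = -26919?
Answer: 1881973637/625793440 ≈ 3.0073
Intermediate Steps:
k/(-13280) - 46195/(-47123) = -26919/(-13280) - 46195/(-47123) = -26919*(-1/13280) - 46195*(-1/47123) = 26919/13280 + 46195/47123 = 1881973637/625793440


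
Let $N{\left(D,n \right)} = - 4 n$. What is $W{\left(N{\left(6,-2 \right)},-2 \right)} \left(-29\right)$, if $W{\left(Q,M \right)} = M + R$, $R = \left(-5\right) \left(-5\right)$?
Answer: $-667$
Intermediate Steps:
$R = 25$
$W{\left(Q,M \right)} = 25 + M$ ($W{\left(Q,M \right)} = M + 25 = 25 + M$)
$W{\left(N{\left(6,-2 \right)},-2 \right)} \left(-29\right) = \left(25 - 2\right) \left(-29\right) = 23 \left(-29\right) = -667$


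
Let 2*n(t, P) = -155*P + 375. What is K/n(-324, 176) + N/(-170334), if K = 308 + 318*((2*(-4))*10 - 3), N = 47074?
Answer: 3810069739/2291418135 ≈ 1.6628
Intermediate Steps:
n(t, P) = 375/2 - 155*P/2 (n(t, P) = (-155*P + 375)/2 = (375 - 155*P)/2 = 375/2 - 155*P/2)
K = -26086 (K = 308 + 318*(-8*10 - 3) = 308 + 318*(-80 - 3) = 308 + 318*(-83) = 308 - 26394 = -26086)
K/n(-324, 176) + N/(-170334) = -26086/(375/2 - 155/2*176) + 47074/(-170334) = -26086/(375/2 - 13640) + 47074*(-1/170334) = -26086/(-26905/2) - 23537/85167 = -26086*(-2/26905) - 23537/85167 = 52172/26905 - 23537/85167 = 3810069739/2291418135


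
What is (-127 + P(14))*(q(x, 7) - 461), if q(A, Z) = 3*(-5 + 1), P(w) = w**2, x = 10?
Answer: -32637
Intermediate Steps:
q(A, Z) = -12 (q(A, Z) = 3*(-4) = -12)
(-127 + P(14))*(q(x, 7) - 461) = (-127 + 14**2)*(-12 - 461) = (-127 + 196)*(-473) = 69*(-473) = -32637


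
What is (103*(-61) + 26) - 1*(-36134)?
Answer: 29877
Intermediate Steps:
(103*(-61) + 26) - 1*(-36134) = (-6283 + 26) + 36134 = -6257 + 36134 = 29877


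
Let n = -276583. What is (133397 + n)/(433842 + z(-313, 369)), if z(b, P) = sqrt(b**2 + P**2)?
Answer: -31060050306/94109323417 + 71593*sqrt(234130)/94109323417 ≈ -0.32967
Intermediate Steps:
z(b, P) = sqrt(P**2 + b**2)
(133397 + n)/(433842 + z(-313, 369)) = (133397 - 276583)/(433842 + sqrt(369**2 + (-313)**2)) = -143186/(433842 + sqrt(136161 + 97969)) = -143186/(433842 + sqrt(234130))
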